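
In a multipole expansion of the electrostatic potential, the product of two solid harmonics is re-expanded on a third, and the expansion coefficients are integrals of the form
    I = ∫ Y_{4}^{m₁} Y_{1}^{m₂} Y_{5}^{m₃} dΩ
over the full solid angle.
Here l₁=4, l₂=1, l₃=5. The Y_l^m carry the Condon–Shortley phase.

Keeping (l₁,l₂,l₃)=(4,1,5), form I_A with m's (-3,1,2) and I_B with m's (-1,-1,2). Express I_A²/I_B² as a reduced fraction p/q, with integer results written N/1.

1/7

Shared (l₁,l₂,l₃)=(4,1,5): N and (l;000)² cancel in I_A²/I_B².
A: Δ = 0!·8!·2!/11! = 1/495; Racah Σ t=0..0: t=0:+1/10080 = 1/10080; ⇒ 3j(4 1 5; -3 1 2)² = 1/165, sgn -1
B: Δ = 0!·8!·2!/11! = 1/495; Racah Σ t=0..0: t=0:+1/1440 = 1/1440; ⇒ 3j(4 1 5; -1 -1 2)² = 7/165, sgn -1
I_A²/I_B² = (1/165)/(7/165) = 1/7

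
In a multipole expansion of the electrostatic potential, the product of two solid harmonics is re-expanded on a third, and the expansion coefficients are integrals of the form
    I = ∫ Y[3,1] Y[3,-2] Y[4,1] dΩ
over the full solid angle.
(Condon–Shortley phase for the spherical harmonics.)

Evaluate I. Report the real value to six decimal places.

m-sum 0 ✓  L=10 even ✓  0≤4≤6 ✓
Π(2lᵢ+1) = 7×7×9 = 441
triangle coeff Δ(3,3,4) = 1/34650
Σ_t [0,2]: t=0:+1/72 t=1:−1/16 t=2:+1/72 = -5/144
(3j)²=2/77 [(3 3 4; 0 0 0)], sign=-1
Σ_t [0,1]: t=0:+1/48 t=1:−1/144 = 1/72
(3j)²=16/693 [(3 3 4; 1 -2 1)], sign=-1
⇒ 4πI² = 32/121
I = (+1)√(32/121/(4π)) = 0.14506992

0.145070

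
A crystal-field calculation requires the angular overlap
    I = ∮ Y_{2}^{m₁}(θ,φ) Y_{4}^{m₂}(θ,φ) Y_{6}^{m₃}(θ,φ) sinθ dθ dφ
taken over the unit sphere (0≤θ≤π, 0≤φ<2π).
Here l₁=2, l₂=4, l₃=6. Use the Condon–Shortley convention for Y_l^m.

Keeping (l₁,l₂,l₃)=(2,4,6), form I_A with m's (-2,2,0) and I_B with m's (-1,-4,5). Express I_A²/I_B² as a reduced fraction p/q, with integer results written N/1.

1/11

Same 2,4,6: normalisation and zero-m 3j drop out of the ratio.
A: Δ: 0! 4! 8! / 13! → 1/6435; sum: t=0:+1/34560 = 1/34560; 3j²(2 4 6; -2 2 0) = Δ·Π!·Σ² = 1/429  (sign +1)
B: Δ: 0! 4! 8! / 13! → 1/6435; sum: t=0:+1/241920 = 1/241920; 3j²(2 4 6; -1 -4 5) = Δ·Π!·Σ² = 1/39  (sign -1)
I_A²/I_B² = (1/429)/(1/39) = 1/11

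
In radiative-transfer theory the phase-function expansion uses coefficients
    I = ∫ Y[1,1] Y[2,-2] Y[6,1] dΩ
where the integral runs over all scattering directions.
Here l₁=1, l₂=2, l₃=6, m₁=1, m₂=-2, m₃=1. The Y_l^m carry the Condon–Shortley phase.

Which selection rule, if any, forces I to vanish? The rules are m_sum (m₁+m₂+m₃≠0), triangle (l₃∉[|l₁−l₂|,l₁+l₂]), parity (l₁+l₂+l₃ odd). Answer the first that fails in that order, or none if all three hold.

Σmᵢ = 0  ✓
l₃∈[|l₁−l₂|,l₁+l₂]=[1,3], have l₃=6  ✗
Σlᵢ = 9 ⇒ odd

triangle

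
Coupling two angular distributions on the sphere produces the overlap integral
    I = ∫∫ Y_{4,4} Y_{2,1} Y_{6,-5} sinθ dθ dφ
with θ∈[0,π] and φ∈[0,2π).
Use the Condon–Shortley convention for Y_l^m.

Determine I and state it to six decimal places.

Checks pass: Σm=0; 12 even; l₃=6∈[2,6].
(2·4+1)(2·2+1)(2·6+1) = 585
Δ: 0! 8! 4! / 13! → 1/6435
sum: t=0:+1/2304 = 1/2304
3j²(4 2 6; 0 0 0) = Δ·Π!·Σ² = 5/143  (sign +1)
sum: t=0:+1/241920 = 1/241920
3j²(4 2 6; 4 1 -5) = Δ·Π!·Σ² = 1/39  (sign -1)
combine: 4πI² = 585·5/143·1/39 = 75/143
take √, sign -1: I = -0.20429497

-0.204295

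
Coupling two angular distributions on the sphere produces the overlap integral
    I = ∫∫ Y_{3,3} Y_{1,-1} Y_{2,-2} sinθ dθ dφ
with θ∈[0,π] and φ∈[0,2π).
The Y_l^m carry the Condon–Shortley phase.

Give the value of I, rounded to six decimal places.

-0.319865

m-sum 0 ✓  L=6 even ✓  2≤2≤4 ✓
Π(2lᵢ+1) = 7×3×5 = 105
triangle coeff Δ(3,1,2) = 1/105
Σ_t [1,1]: t=1:−1/4 = -1/4
(3j)²=3/35 [(3 1 2; 0 0 0)], sign=-1
Σ_t [0,0]: t=0:+1/48 = 1/48
(3j)²=1/7 [(3 1 2; 3 -1 -2)], sign=+1
⇒ 4πI² = 9/7
I = (-1)√(9/7/(4π)) = -0.31986543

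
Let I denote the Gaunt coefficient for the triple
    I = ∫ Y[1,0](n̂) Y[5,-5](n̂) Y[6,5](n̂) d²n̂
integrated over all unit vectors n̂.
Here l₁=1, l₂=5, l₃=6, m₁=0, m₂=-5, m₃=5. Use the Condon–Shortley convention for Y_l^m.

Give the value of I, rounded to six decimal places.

Checks pass: Σm=0; 12 even; l₃=6∈[4,6].
(2·1+1)(2·5+1)(2·6+1) = 429
Δ: 0! 2! 10! / 13! → 1/858
sum: t=0:+1/14400 = 1/14400
3j²(1 5 6; 0 0 0) = Δ·Π!·Σ² = 6/143  (sign +1)
sum: t=0:+1/3628800 = 1/3628800
3j²(1 5 6; 0 -5 5) = Δ·Π!·Σ² = 1/78  (sign -1)
combine: 4πI² = 429·6/143·1/78 = 3/13
take √, sign -1: I = -0.13551395

-0.135514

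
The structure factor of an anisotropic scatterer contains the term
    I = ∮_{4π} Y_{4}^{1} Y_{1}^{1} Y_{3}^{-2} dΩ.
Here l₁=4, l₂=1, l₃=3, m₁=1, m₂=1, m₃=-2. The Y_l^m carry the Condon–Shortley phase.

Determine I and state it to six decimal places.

Rules hold: Σm=0, L=8 even, 3≤3≤5.
N = 9·3·7 = 189
Δ = 2!·6!·0!/9! = 1/252
Racah Σ t=1..1: t=1:−1/36 = -1/36
⇒ 3j(4 1 3; 0 0 0)² = 4/63, sgn +1
Racah Σ t=2..2: t=2:+1/240 = 1/240
⇒ 3j(4 1 3; 1 1 -2)² = 1/84, sgn -1
4πI² = N·(3j₀)²·(3jₘ)² = 1/7
I = -1·√(0.142857/4π) = -0.10662181

-0.106622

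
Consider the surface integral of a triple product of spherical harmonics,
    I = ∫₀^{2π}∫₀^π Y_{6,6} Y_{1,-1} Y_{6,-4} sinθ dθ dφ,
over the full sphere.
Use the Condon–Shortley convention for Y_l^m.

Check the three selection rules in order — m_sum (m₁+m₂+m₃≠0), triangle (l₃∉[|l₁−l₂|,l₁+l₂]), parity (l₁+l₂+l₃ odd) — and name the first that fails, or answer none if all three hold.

m₁+m₂+m₃ = 6 − 1 − 4 = 1  ✗
triangle: |6−1|=5 ≤ l₃=6 ≤ 6+1=7
parity: l₁+l₂+l₃ = 13 is odd

m_sum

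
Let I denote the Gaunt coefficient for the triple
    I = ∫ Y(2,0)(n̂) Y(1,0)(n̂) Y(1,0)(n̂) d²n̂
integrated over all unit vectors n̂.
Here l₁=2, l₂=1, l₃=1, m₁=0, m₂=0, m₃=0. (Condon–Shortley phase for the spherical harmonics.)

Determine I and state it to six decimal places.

Rules hold: Σm=0, L=4 even, 1≤1≤3.
N = 5·3·3 = 45
Δ = 2!·2!·0!/5! = 1/30
Racah Σ t=1..1: t=1:−1/1 = -1/1
⇒ 3j(2 1 1; 0 0 0)² = 2/15, sgn +1
(m-triple is (0,0,0) — same symbol as above.)
4πI² = N·(3j₀)²·(3jₘ)² = 4/5
I = +1·√(0.8/4π) = 0.25231325

0.252313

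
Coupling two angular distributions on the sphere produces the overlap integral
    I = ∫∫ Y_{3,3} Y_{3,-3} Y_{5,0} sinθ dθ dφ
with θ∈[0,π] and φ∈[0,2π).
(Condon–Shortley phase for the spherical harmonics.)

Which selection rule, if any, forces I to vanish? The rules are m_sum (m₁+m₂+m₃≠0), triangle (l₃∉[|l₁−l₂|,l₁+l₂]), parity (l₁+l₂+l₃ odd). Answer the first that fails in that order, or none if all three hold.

azimuthal sum: 3 − 3 + 0 = 0  ✓
0 ≤ 5 ≤ 6 (triangle on l)  ✓
L = 3 + 3 + 5 = 11 (odd)  ✗

parity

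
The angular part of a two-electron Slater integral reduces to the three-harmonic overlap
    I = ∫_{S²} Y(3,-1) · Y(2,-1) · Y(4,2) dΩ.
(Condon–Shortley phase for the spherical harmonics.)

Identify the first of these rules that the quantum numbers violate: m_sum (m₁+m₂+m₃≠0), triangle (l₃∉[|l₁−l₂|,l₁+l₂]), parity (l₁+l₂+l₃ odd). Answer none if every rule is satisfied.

parity

Σmᵢ = 0  ✓
l₃∈[|l₁−l₂|,l₁+l₂]=[1,5], have l₃=4  ✓
Σlᵢ = 9 ⇒ odd  ✗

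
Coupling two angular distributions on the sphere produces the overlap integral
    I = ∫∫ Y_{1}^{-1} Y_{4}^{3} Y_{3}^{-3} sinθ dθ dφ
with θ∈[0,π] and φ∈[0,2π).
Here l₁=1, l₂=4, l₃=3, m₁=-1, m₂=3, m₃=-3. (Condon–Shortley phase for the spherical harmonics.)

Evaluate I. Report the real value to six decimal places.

m-sum = -1 + 3 − 3 = -1 ≠ 0 ⇒ I = 0

0.000000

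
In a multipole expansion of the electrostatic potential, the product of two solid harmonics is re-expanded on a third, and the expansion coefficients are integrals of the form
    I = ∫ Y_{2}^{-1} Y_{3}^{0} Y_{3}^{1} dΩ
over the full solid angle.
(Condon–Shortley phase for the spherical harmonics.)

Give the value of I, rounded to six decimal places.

-0.059471

m-sum 0 ✓  L=8 even ✓  1≤3≤5 ✓
Π(2lᵢ+1) = 5×7×7 = 245
triangle coeff Δ(2,3,3) = 1/3780
Σ_t [0,2]: t=0:+1/24 t=1:−1/4 t=2:+1/24 = -1/6
(3j)²=4/105 [(2 3 3; 0 0 0)], sign=+1
Σ_t [1,2]: t=1:−1/8 t=2:+1/12 = -1/24
(3j)²=1/210 [(2 3 3; -1 0 1)], sign=-1
⇒ 4πI² = 2/45
I = (-1)√(2/45/(4π)) = -0.05947080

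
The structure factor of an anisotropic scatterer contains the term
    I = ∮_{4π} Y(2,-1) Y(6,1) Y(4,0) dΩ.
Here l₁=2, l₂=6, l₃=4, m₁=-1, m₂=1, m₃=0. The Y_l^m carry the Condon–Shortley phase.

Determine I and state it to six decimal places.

Rules hold: Σm=0, L=12 even, 4≤4≤8.
N = 5·13·9 = 585
Δ = 4!·0!·8!/13! = 1/6435
Racah Σ t=2..2: t=2:+1/2304 = 1/2304
⇒ 3j(2 6 4; 0 0 0)² = 5/143, sgn +1
Racah Σ t=3..3: t=3:−1/3456 = -1/3456
⇒ 3j(2 6 4; -1 1 0)² = 35/1287, sgn -1
4πI² = N·(3j₀)²·(3jₘ)² = 875/1573
I = -1·√(0.556262/4π) = -0.21039467

-0.210395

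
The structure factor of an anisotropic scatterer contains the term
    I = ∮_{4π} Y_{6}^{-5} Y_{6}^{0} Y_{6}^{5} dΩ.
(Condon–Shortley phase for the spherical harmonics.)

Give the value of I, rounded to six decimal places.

m-sum 0 ✓  L=18 even ✓  0≤6≤12 ✓
Π(2lᵢ+1) = 13×13×13 = 2197
triangle coeff Δ(6,6,6) = 1/325909584
Σ_t [0,6]: t=0:+1/373248000 t=1:−1/1728000 t=2:+1/110592 t=3:−1/46656 t=4:+1/110592 t=5:−1/1728000 t=6:+1/373248000 = -7/1555200
(3j)²=400/46189 [(6 6 6; 0 0 0)], sign=-1
Σ_t [5,6]: t=5:−1/10368000 t=6:+1/62208000 = -1/12441600
(3j)²=275/16796 [(6 6 6; -5 0 5)], sign=+1
⇒ 4πI² = 32500/104329
I = (-1)√(32500/104329/(4π)) = -0.15744694

-0.157447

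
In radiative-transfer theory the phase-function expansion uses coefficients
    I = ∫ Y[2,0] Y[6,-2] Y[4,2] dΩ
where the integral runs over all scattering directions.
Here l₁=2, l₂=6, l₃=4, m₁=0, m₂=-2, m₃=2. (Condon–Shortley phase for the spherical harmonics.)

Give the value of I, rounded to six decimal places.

0.206144

m-sum 0 ✓  L=12 even ✓  4≤4≤8 ✓
Π(2lᵢ+1) = 5×13×9 = 585
triangle coeff Δ(2,6,4) = 1/6435
Σ_t [2,2]: t=2:+1/2304 = 1/2304
(3j)²=5/143 [(2 6 4; 0 0 0)], sign=+1
Σ_t [2,2]: t=2:+1/5760 = 1/5760
(3j)²=56/2145 [(2 6 4; 0 -2 2)], sign=+1
⇒ 4πI² = 840/1573
I = (+1)√(840/1573/(4π)) = 0.20614383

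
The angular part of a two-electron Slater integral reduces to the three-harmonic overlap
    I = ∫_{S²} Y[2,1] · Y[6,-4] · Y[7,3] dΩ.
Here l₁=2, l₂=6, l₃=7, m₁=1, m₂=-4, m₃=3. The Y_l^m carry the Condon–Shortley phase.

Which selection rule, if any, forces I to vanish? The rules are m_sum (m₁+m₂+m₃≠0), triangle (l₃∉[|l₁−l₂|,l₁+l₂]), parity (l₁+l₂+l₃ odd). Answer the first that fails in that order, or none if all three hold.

m₁+m₂+m₃ = 1 − 4 + 3 = 0  ✓
triangle: |2−6|=4 ≤ l₃=7 ≤ 2+6=8  ✓
parity: l₁+l₂+l₃ = 15 is odd  ✗

parity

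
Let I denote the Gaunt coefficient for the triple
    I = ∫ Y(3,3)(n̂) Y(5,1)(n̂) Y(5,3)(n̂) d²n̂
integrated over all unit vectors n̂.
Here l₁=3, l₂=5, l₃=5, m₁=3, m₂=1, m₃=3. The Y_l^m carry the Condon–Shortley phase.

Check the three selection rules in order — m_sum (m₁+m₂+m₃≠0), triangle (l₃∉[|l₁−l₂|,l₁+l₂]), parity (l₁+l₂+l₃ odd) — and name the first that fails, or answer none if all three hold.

m_sum

m₁+m₂+m₃ = 3 + 1 + 3 = 7  ✗
triangle: |3−5|=2 ≤ l₃=5 ≤ 3+5=8
parity: l₁+l₂+l₃ = 13 is odd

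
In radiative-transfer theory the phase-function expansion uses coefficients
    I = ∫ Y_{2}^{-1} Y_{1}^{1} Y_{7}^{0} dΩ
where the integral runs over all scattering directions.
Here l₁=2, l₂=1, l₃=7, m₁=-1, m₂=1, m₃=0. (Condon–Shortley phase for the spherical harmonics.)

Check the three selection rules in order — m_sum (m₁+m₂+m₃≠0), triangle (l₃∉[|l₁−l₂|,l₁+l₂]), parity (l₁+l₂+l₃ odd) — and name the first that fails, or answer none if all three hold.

triangle

m₁+m₂+m₃ = -1 + 1 + 0 = 0  ✓
triangle: |2−1|=1 ≤ l₃=7 ≤ 2+1=3  ✗
parity: l₁+l₂+l₃ = 10 is even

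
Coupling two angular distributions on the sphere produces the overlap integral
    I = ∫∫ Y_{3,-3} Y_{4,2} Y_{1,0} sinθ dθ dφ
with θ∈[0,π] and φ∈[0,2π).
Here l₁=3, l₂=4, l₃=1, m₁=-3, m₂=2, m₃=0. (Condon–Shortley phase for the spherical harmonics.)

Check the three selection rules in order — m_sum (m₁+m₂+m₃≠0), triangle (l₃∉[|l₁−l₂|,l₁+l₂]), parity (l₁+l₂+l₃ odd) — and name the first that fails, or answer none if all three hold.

m_sum

Σmᵢ = -1  ✗
l₃∈[|l₁−l₂|,l₁+l₂]=[1,7], have l₃=1
Σlᵢ = 8 ⇒ even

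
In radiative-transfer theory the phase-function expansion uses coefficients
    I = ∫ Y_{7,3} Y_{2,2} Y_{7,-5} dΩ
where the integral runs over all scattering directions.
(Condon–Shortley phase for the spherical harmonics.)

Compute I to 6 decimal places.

Rules hold: Σm=0, L=16 even, 5≤7≤9.
N = 15·5·15 = 1125
Δ = 2!·12!·2!/17! = 1/185640
Racah Σ t=0..2: t=0:+1/2419200 t=1:−1/518400 t=2:+1/2419200 = -1/907200
⇒ 3j(7 2 7; 0 0 0)² = 56/3315, sgn +1
Racah Σ t=2..2: t=2:+1/29030400 = 1/29030400
⇒ 3j(7 2 7; 3 2 -5)² = 99/7735, sgn +1
4πI² = N·(3j₀)²·(3jₘ)² = 11880/48841
I = +1·√(0.243238/4π) = 0.13912687

0.139127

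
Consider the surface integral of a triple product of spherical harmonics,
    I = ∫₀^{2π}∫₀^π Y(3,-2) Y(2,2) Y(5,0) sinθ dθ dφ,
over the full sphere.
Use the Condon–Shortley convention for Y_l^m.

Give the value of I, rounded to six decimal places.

Checks pass: Σm=0; 10 even; l₃=5∈[1,5].
(2·3+1)(2·2+1)(2·5+1) = 385
Δ: 0! 6! 4! / 11! → 1/2310
sum: t=0:+1/144 = 1/144
3j²(3 2 5; 0 0 0) = Δ·Π!·Σ² = 10/231  (sign -1)
sum: t=0:+1/2880 = 1/2880
3j²(3 2 5; -2 2 0) = Δ·Π!·Σ² = 1/462  (sign -1)
combine: 4πI² = 385·10/231·1/462 = 25/693
take √, sign +1: I = 0.05357948

0.053579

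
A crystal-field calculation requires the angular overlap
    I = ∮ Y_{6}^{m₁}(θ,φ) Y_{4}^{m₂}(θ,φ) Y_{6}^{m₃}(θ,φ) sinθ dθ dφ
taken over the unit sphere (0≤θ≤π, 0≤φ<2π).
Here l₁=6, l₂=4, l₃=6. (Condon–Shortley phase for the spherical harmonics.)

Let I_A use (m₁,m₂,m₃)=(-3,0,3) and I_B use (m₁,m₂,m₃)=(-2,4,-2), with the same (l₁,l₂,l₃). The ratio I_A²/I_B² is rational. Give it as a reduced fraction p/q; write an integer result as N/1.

729/3430

Same 6,4,6: normalisation and zero-m 3j drop out of the ratio.
A: Δ: 4! 8! 4! / 17! → 1/15315300; sum: t=1:−1/1451520 t=2:+1/80640 t=3:−1/51840 t=4:+1/414720 = -1/193536; 3j²(6 4 6; -3 0 3) = Δ·Π!·Σ² = 81/17017  (sign +1)
B: Δ: 4! 8! 4! / 17! → 1/15315300; sum: t=4:+1/331776 = 1/331776; 3j²(6 4 6; -2 4 -2) = Δ·Π!·Σ² = 490/21879  (sign +1)
I_A²/I_B² = (81/17017)/(490/21879) = 729/3430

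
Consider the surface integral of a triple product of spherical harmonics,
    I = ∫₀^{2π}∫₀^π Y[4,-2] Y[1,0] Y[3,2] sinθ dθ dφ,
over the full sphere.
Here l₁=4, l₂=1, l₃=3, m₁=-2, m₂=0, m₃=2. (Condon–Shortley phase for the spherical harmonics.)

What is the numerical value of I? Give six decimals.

Checks pass: Σm=0; 8 even; l₃=3∈[3,5].
(2·4+1)(2·1+1)(2·3+1) = 189
Δ: 2! 6! 0! / 9! → 1/252
sum: t=1:−1/36 = -1/36
3j²(4 1 3; 0 0 0) = Δ·Π!·Σ² = 4/63  (sign +1)
sum: t=1:−1/120 = -1/120
3j²(4 1 3; -2 0 2) = Δ·Π!·Σ² = 1/21  (sign +1)
combine: 4πI² = 189·4/63·1/21 = 4/7
take √, sign +1: I = 0.21324362

0.213244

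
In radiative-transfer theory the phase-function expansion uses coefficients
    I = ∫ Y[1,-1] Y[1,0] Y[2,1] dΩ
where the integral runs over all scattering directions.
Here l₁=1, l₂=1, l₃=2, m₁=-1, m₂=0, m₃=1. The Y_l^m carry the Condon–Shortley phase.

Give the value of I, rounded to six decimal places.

Rules hold: Σm=0, L=4 even, 0≤2≤2.
N = 3·3·5 = 45
Δ = 0!·2!·2!/5! = 1/30
Racah Σ t=0..0: t=0:+1/1 = 1/1
⇒ 3j(1 1 2; 0 0 0)² = 2/15, sgn +1
Racah Σ t=0..0: t=0:+1/2 = 1/2
⇒ 3j(1 1 2; -1 0 1)² = 1/10, sgn -1
4πI² = N·(3j₀)²·(3jₘ)² = 3/5
I = -1·√(0.6/4π) = -0.21850969

-0.218510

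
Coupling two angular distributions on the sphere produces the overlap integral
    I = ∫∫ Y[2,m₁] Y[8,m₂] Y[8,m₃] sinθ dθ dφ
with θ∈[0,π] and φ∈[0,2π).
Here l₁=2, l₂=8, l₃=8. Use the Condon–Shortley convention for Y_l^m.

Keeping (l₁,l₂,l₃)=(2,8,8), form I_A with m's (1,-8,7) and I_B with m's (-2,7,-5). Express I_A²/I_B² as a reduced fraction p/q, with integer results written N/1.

20/7

Shared (l₁,l₂,l₃)=(2,8,8): N and (l;000)² cancel in I_A²/I_B².
A: Δ = 2!·2!·14!/19! = 1/348840; Racah Σ t=0..0: t=0:+1/174356582400 = 1/174356582400; ⇒ 3j(2 8 8; 1 -8 7)² = 5/323, sgn -1
B: Δ = 2!·2!·14!/19! = 1/348840; Racah Σ t=2..2: t=2:+1/24908083200 = 1/24908083200; ⇒ 3j(2 8 8; -2 7 -5)² = 7/1292, sgn -1
I_A²/I_B² = (5/323)/(7/1292) = 20/7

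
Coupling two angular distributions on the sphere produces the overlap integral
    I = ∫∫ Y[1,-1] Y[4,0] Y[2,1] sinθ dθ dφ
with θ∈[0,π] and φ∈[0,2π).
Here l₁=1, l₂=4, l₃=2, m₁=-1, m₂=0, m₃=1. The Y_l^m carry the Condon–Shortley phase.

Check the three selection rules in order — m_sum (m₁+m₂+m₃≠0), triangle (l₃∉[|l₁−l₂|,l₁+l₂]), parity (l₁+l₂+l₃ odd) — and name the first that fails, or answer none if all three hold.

triangle

m₁+m₂+m₃ = -1 + 0 + 1 = 0  ✓
triangle: |1−4|=3 ≤ l₃=2 ≤ 1+4=5  ✗
parity: l₁+l₂+l₃ = 7 is odd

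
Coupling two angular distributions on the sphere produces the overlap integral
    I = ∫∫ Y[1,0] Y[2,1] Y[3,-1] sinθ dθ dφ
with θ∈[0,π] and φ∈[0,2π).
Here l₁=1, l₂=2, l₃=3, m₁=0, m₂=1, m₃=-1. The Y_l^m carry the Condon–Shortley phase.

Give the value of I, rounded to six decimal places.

-0.233597

Rules hold: Σm=0, L=6 even, 1≤3≤3.
N = 3·5·7 = 105
Δ = 0!·2!·4!/7! = 1/105
Racah Σ t=0..0: t=0:+1/4 = 1/4
⇒ 3j(1 2 3; 0 0 0)² = 3/35, sgn -1
Racah Σ t=0..0: t=0:+1/6 = 1/6
⇒ 3j(1 2 3; 0 1 -1)² = 8/105, sgn +1
4πI² = N·(3j₀)²·(3jₘ)² = 24/35
I = -1·√(0.685714/4π) = -0.23359668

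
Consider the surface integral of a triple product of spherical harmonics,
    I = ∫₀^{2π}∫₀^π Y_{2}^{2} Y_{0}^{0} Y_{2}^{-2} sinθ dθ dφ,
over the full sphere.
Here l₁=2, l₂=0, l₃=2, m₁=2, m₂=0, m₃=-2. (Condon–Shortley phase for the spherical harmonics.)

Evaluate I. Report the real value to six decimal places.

Checks pass: Σm=0; 4 even; l₃=2∈[2,2].
(2·2+1)(2·0+1)(2·2+1) = 25
Δ: 0! 4! 0! / 5! → 1/5
sum: t=0:+1/4 = 1/4
3j²(2 0 2; 0 0 0) = Δ·Π!·Σ² = 1/5  (sign +1)
sum: t=0:+1/24 = 1/24
3j²(2 0 2; 2 0 -2) = Δ·Π!·Σ² = 1/5  (sign +1)
combine: 4πI² = 25·1/5·1/5 = 1/1
take √, sign +1: I = 0.28209479

0.282095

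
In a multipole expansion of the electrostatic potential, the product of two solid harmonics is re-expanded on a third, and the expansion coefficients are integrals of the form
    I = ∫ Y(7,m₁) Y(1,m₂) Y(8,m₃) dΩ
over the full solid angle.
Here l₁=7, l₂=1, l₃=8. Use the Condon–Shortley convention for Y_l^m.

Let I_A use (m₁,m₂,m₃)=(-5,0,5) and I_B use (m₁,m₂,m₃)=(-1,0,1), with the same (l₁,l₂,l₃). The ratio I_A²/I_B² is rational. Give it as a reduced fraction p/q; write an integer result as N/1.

13/21

l's match ⇒ only the (l;m) 3-j factors differ between A and B.
A: triangle coeff Δ(7,1,8) = 1/2040; Σ_t [0,0]: t=0:+1/958003200 = 1/958003200; (3j)²=13/680 [(7 1 8; -5 0 5)], sign=-1
B: triangle coeff Δ(7,1,8) = 1/2040; Σ_t [0,0]: t=0:+1/29030400 = 1/29030400; (3j)²=21/680 [(7 1 8; -1 0 1)], sign=-1
I_A²/I_B² = (13/680)/(21/680) = 13/21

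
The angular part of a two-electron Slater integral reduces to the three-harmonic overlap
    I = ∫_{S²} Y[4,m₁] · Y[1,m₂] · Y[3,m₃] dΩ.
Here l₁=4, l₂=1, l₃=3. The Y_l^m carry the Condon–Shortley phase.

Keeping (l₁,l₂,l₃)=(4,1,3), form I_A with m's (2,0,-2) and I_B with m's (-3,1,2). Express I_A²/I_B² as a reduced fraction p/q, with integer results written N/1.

l's match ⇒ only the (l;m) 3-j factors differ between A and B.
A: triangle coeff Δ(4,1,3) = 1/252; Σ_t [1,1]: t=1:−1/120 = -1/120; (3j)²=1/21 [(4 1 3; 2 0 -2)], sign=+1
B: triangle coeff Δ(4,1,3) = 1/252; Σ_t [2,2]: t=2:+1/240 = 1/240; (3j)²=1/12 [(4 1 3; -3 1 2)], sign=-1
I_A²/I_B² = (1/21)/(1/12) = 4/7

4/7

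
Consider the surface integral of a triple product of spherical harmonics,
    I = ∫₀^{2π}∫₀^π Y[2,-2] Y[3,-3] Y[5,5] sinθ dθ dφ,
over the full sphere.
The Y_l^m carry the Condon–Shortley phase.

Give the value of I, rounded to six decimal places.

m-sum 0 ✓  L=10 even ✓  1≤5≤5 ✓
Π(2lᵢ+1) = 5×7×11 = 385
triangle coeff Δ(2,3,5) = 1/2310
Σ_t [0,0]: t=0:+1/144 = 1/144
(3j)²=10/231 [(2 3 5; 0 0 0)], sign=-1
Σ_t [0,0]: t=0:+1/17280 = 1/17280
(3j)²=1/11 [(2 3 5; -2 -3 5)], sign=+1
⇒ 4πI² = 50/33
I = (-1)√(50/33/(4π)) = -0.34723469

-0.347235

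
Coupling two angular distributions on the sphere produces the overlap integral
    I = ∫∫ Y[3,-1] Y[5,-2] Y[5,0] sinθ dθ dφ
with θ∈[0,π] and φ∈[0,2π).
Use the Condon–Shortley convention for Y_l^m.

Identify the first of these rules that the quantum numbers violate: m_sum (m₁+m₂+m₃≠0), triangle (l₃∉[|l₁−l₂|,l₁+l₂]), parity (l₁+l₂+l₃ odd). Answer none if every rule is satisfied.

m_sum

m₁+m₂+m₃ = -1 − 2 + 0 = -3  ✗
triangle: |3−5|=2 ≤ l₃=5 ≤ 3+5=8
parity: l₁+l₂+l₃ = 13 is odd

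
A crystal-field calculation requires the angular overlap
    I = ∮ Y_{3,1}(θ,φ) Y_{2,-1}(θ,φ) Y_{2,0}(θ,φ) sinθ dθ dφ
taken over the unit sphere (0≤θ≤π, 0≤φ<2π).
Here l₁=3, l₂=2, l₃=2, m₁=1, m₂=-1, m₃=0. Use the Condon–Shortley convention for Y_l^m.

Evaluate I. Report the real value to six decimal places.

L=7 odd ⇒ parity kills the (l;000) factor ⇒ I = 0

0.000000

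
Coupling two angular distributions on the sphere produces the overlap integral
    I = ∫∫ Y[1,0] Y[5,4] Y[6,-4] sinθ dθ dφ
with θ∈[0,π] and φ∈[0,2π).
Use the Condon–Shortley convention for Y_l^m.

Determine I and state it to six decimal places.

0.182727

Checks pass: Σm=0; 12 even; l₃=6∈[4,6].
(2·1+1)(2·5+1)(2·6+1) = 429
Δ: 0! 2! 10! / 13! → 1/858
sum: t=0:+1/14400 = 1/14400
3j²(1 5 6; 0 0 0) = Δ·Π!·Σ² = 6/143  (sign +1)
sum: t=0:+1/362880 = 1/362880
3j²(1 5 6; 0 4 -4) = Δ·Π!·Σ² = 10/429  (sign +1)
combine: 4πI² = 429·6/143·10/429 = 60/143
take √, sign +1: I = 0.18272698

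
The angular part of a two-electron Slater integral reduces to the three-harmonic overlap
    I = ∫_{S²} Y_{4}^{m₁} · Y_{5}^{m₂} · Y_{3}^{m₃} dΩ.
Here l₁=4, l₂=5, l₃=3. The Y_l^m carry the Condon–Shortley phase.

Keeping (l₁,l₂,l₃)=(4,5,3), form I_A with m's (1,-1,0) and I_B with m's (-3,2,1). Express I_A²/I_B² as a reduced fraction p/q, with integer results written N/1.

1083/2401

Same 4,5,3: normalisation and zero-m 3j drop out of the ratio.
A: Δ: 6! 2! 4! / 13! → 1/180180; sum: t=1:−1/1440 t=2:+1/192 t=3:−1/432 = 19/8640; 3j²(4 5 3; 1 -1 0) = Δ·Π!·Σ² = 361/30030  (sign -1)
B: Δ: 6! 2! 4! / 13! → 1/180180; sum: t=5:−1/960 t=6:+1/4320 = -7/8640; 3j²(4 5 3; -3 2 1) = Δ·Π!·Σ² = 343/12870  (sign -1)
I_A²/I_B² = (361/30030)/(343/12870) = 1083/2401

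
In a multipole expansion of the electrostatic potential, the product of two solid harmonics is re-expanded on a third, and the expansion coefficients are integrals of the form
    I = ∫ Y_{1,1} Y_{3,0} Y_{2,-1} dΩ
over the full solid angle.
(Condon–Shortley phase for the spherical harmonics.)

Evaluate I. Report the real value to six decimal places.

0.143048

Checks pass: Σm=0; 6 even; l₃=2∈[2,4].
(2·1+1)(2·3+1)(2·2+1) = 105
Δ: 2! 0! 4! / 7! → 1/105
sum: t=1:−1/4 = -1/4
3j²(1 3 2; 0 0 0) = Δ·Π!·Σ² = 3/35  (sign -1)
sum: t=0:+1/12 = 1/12
3j²(1 3 2; 1 0 -1) = Δ·Π!·Σ² = 1/35  (sign -1)
combine: 4πI² = 105·3/35·1/35 = 9/35
take √, sign +1: I = 0.14304817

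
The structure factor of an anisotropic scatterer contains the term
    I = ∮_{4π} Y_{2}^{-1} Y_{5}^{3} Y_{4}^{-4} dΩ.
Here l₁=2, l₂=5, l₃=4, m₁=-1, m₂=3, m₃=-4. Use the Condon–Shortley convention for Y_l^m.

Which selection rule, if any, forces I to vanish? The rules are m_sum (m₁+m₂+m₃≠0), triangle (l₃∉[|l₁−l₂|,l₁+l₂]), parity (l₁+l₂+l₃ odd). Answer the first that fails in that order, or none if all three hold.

m_sum

azimuthal sum: -1 + 3 − 4 = -2  ✗
3 ≤ 4 ≤ 7 (triangle on l)
L = 2 + 5 + 4 = 11 (odd)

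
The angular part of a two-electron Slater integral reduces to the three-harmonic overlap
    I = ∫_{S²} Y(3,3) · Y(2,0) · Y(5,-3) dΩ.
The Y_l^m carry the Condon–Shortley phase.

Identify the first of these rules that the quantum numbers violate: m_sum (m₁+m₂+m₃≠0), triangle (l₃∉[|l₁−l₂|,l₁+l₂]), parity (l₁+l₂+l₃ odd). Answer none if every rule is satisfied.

none

azimuthal sum: 3 + 0 − 3 = 0  ✓
1 ≤ 5 ≤ 5 (triangle on l)  ✓
L = 3 + 2 + 5 = 10 (even)  ✓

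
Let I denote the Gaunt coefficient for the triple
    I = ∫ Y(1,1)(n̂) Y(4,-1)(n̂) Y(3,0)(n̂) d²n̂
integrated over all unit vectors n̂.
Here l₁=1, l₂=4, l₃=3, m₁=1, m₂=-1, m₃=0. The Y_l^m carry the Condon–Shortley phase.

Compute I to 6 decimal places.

Rules hold: Σm=0, L=8 even, 3≤3≤5.
N = 3·9·7 = 189
Δ = 2!·0!·6!/9! = 1/252
Racah Σ t=1..1: t=1:−1/36 = -1/36
⇒ 3j(1 4 3; 0 0 0)² = 4/63, sgn +1
Racah Σ t=0..0: t=0:+1/72 = 1/72
⇒ 3j(1 4 3; 1 -1 0)² = 5/126, sgn -1
4πI² = N·(3j₀)²·(3jₘ)² = 10/21
I = -1·√(0.47619/4π) = -0.19466390

-0.194664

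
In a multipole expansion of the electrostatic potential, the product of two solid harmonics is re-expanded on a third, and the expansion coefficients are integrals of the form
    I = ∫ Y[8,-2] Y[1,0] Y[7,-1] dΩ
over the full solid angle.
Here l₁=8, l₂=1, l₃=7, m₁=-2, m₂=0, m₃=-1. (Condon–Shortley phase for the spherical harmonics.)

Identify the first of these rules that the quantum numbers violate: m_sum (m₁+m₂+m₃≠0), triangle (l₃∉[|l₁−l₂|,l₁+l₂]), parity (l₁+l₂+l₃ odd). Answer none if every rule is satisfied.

m_sum

Σmᵢ = -3  ✗
l₃∈[|l₁−l₂|,l₁+l₂]=[7,9], have l₃=7
Σlᵢ = 16 ⇒ even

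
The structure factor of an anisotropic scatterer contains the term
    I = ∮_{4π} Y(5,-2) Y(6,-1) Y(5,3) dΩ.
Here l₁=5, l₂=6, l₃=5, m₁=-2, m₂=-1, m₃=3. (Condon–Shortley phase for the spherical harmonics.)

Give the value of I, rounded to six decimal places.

0.016235

Checks pass: Σm=0; 16 even; l₃=5∈[1,11].
(2·5+1)(2·6+1)(2·5+1) = 1573
Δ: 6! 4! 6! / 17! → 1/28588560
sum: t=1:−1/345600 t=2:+1/13824 t=3:−1/5184 t=4:+1/13824 t=5:−1/345600 = -7/129600
3j²(5 6 5; 0 0 0) = Δ·Π!·Σ² = 80/7293  (sign +1)
sum: t=3:−1/41472 t=4:+1/34560 t=5:−1/345600 = 1/518400
3j²(5 6 5; -2 -1 3) = Δ·Π!·Σ² = 7/36465  (sign +1)
combine: 4πI² = 1573·80/7293·7/36465 = 112/33813
take √, sign +1: I = 0.01623537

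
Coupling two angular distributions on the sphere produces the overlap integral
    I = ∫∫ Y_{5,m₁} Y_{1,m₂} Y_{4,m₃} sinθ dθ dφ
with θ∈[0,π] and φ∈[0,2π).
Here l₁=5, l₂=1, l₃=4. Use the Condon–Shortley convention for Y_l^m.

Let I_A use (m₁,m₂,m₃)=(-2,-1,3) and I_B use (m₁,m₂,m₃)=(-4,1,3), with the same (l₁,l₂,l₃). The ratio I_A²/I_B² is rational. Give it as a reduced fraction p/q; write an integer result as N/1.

1/12

Same 5,1,4: normalisation and zero-m 3j drop out of the ratio.
A: Δ: 2! 8! 0! / 11! → 1/495; sum: t=0:+1/10080 = 1/10080; 3j²(5 1 4; -2 -1 3) = Δ·Π!·Σ² = 1/165  (sign -1)
B: Δ: 2! 8! 0! / 11! → 1/495; sum: t=2:+1/10080 = 1/10080; 3j²(5 1 4; -4 1 3) = Δ·Π!·Σ² = 4/55  (sign -1)
I_A²/I_B² = (1/165)/(4/55) = 1/12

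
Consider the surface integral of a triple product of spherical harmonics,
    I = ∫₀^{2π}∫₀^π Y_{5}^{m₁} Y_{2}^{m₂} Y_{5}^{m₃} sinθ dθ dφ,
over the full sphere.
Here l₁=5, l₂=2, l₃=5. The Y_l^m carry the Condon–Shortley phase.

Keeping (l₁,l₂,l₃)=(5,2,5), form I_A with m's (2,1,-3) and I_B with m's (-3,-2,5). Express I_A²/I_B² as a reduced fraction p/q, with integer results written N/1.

10/3

Shared (l₁,l₂,l₃)=(5,2,5): N and (l;000)² cancel in I_A²/I_B².
A: Δ = 2!·8!·2!/13! = 1/38610; Racah Σ t=1..2: t=1:−1/2880 t=2:+1/10080 = -1/4032; ⇒ 3j(5 2 5; 2 1 -3)² = 10/429, sgn -1
B: Δ = 2!·8!·2!/13! = 1/38610; Racah Σ t=0..0: t=0:+1/161280 = 1/161280; ⇒ 3j(5 2 5; -3 -2 5)² = 1/143, sgn +1
I_A²/I_B² = (10/429)/(1/143) = 10/3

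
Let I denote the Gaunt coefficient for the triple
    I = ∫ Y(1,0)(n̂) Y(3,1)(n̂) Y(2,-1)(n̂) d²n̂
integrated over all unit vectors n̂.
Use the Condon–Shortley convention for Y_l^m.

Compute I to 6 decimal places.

m-sum 0 ✓  L=6 even ✓  2≤2≤4 ✓
Π(2lᵢ+1) = 3×7×5 = 105
triangle coeff Δ(1,3,2) = 1/105
Σ_t [1,1]: t=1:−1/4 = -1/4
(3j)²=3/35 [(1 3 2; 0 0 0)], sign=-1
Σ_t [1,1]: t=1:−1/6 = -1/6
(3j)²=8/105 [(1 3 2; 0 1 -1)], sign=+1
⇒ 4πI² = 24/35
I = (-1)√(24/35/(4π)) = -0.23359668

-0.233597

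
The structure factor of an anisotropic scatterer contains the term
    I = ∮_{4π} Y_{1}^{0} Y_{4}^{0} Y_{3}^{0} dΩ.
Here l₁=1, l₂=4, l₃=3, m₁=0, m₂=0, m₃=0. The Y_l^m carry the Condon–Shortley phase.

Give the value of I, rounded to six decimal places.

0.246233

m-sum 0 ✓  L=8 even ✓  3≤3≤5 ✓
Π(2lᵢ+1) = 3×9×7 = 189
triangle coeff Δ(1,4,3) = 1/252
Σ_t [1,1]: t=1:−1/36 = -1/36
(3j)²=4/63 [(1 4 3; 0 0 0)], sign=+1
(m-triple is (0,0,0) — same symbol as above.)
⇒ 4πI² = 16/21
I = (+1)√(16/21/(4π)) = 0.24623252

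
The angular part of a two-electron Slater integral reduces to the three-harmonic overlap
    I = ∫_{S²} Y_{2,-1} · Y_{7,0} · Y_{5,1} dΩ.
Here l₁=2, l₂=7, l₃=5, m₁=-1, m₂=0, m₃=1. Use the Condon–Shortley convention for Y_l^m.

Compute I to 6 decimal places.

Checks pass: Σm=0; 14 even; l₃=5∈[5,9].
(2·2+1)(2·7+1)(2·5+1) = 825
Δ: 4! 0! 10! / 15! → 1/15015
sum: t=2:+1/57600 = 1/57600
3j²(2 7 5; 0 0 0) = Δ·Π!·Σ² = 21/715  (sign -1)
sum: t=3:−1/103680 = -1/103680
3j²(2 7 5; -1 0 1) = Δ·Π!·Σ² = 7/429  (sign -1)
combine: 4πI² = 825·21/715·7/429 = 735/1859
take √, sign +1: I = 0.17737771

0.177378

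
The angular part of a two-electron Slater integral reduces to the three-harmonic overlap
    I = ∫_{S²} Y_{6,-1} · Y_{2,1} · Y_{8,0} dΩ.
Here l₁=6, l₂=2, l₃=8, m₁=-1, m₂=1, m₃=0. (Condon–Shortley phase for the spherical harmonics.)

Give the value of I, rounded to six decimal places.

0.179619

m-sum 0 ✓  L=16 even ✓  4≤8≤8 ✓
Π(2lᵢ+1) = 13×5×17 = 1105
triangle coeff Δ(6,2,8) = 1/30940
Σ_t [0,0]: t=0:+1/2073600 = 1/2073600
(3j)²=28/1105 [(6 2 8; 0 0 0)], sign=+1
Σ_t [0,0]: t=0:+1/3628800 = 1/3628800
(3j)²=16/1105 [(6 2 8; -1 1 0)], sign=+1
⇒ 4πI² = 448/1105
I = (+1)√(448/1105/(4π)) = 0.17961927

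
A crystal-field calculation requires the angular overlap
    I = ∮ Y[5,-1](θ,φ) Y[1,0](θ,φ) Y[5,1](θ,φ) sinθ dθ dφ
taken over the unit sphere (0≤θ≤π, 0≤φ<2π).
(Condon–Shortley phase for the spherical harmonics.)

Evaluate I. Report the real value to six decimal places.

0.000000

L=11 odd ⇒ parity kills the (l;000) factor ⇒ I = 0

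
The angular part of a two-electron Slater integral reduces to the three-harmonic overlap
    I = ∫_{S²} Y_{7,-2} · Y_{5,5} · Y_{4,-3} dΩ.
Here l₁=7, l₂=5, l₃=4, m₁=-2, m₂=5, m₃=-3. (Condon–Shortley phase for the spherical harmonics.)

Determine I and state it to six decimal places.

Checks pass: Σm=0; 16 even; l₃=4∈[2,12].
(2·7+1)(2·5+1)(2·4+1) = 1485
Δ: 8! 6! 2! / 17! → 1/6126120
sum: t=3:−1/69120 t=4:+1/20736 t=5:−1/69120 = 1/51840
3j²(7 5 4; 0 0 0) = Δ·Π!·Σ² = 280/21879  (sign +1)
sum: t=8:+1/9676800 = 1/9676800
3j²(7 5 4; -2 5 -3) = Δ·Π!·Σ² = 27/19448  (sign -1)
combine: 4πI² = 1485·280/21879·27/19448 = 14175/537251
take √, sign -1: I = -0.04582136

-0.045821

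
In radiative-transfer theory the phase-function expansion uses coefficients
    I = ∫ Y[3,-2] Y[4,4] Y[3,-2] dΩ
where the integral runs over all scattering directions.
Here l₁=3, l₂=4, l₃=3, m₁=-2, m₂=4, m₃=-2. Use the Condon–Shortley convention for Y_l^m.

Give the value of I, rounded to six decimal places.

Checks pass: Σm=0; 10 even; l₃=3∈[1,7].
(2·3+1)(2·4+1)(2·3+1) = 441
Δ: 4! 2! 4! / 11! → 1/34650
sum: t=1:−1/72 t=2:+1/16 t=3:−1/72 = 5/144
3j²(3 4 3; 0 0 0) = Δ·Π!·Σ² = 2/77  (sign -1)
sum: t=4:+1/576 = 1/576
3j²(3 4 3; -2 4 -2) = Δ·Π!·Σ² = 5/99  (sign -1)
combine: 4πI² = 441·2/77·5/99 = 70/121
take √, sign +1: I = 0.21456131

0.214561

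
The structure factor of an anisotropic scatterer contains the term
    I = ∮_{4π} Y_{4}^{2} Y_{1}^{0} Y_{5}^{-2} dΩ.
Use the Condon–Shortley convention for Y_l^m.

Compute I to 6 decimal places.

Rules hold: Σm=0, L=10 even, 3≤5≤5.
N = 9·3·11 = 297
Δ = 0!·8!·2!/11! = 1/495
Racah Σ t=0..0: t=0:+1/576 = 1/576
⇒ 3j(4 1 5; 0 0 0)² = 5/99, sgn -1
Racah Σ t=0..0: t=0:+1/1440 = 1/1440
⇒ 3j(4 1 5; 2 0 -2)² = 7/165, sgn -1
4πI² = N·(3j₀)²·(3jₘ)² = 7/11
I = +1·√(0.636364/4π) = 0.22503380

0.225034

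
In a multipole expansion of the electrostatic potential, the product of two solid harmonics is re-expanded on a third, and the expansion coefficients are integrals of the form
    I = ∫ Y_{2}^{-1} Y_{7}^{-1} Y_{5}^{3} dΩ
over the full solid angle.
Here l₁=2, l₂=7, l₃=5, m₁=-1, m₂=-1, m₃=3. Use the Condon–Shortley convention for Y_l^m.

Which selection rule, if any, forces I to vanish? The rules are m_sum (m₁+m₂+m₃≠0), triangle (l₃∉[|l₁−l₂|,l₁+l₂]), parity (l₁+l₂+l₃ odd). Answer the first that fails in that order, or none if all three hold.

Σmᵢ = 1  ✗
l₃∈[|l₁−l₂|,l₁+l₂]=[5,9], have l₃=5
Σlᵢ = 14 ⇒ even

m_sum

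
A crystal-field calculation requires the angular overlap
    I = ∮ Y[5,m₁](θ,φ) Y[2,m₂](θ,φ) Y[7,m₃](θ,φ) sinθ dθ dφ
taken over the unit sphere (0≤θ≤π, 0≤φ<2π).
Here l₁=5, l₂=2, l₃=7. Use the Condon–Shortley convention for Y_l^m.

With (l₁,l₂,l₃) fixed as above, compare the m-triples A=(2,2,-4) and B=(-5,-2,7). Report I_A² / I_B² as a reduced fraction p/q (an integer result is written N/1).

30/91

Shared (l₁,l₂,l₃)=(5,2,7): N and (l;000)² cancel in I_A²/I_B².
A: Δ = 0!·10!·4!/15! = 1/15015; Racah Σ t=0..0: t=0:+1/725760 = 1/725760; ⇒ 3j(5 2 7; 2 2 -4)² = 2/91, sgn -1
B: Δ = 0!·10!·4!/15! = 1/15015; Racah Σ t=0..0: t=0:+1/87091200 = 1/87091200; ⇒ 3j(5 2 7; -5 -2 7)² = 1/15, sgn +1
I_A²/I_B² = (2/91)/(1/15) = 30/91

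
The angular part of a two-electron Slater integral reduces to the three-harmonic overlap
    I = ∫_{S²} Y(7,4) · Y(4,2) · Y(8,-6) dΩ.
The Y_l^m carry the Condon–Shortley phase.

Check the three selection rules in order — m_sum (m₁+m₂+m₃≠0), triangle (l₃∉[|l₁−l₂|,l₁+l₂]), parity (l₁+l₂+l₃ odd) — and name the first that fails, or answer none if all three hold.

parity

azimuthal sum: 4 + 2 − 6 = 0  ✓
3 ≤ 8 ≤ 11 (triangle on l)  ✓
L = 7 + 4 + 8 = 19 (odd)  ✗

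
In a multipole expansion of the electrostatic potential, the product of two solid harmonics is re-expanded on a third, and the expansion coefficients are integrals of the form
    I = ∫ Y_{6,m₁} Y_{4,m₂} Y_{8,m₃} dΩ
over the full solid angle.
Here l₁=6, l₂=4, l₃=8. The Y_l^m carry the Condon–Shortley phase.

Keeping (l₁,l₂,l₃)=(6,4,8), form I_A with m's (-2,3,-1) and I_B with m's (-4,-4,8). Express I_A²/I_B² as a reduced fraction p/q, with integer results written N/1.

867/572

Shared (l₁,l₂,l₃)=(6,4,8): N and (l;000)² cancel in I_A²/I_B².
A: Δ = 2!·10!·6!/19! = 1/23279256; Racah Σ t=1..2: t=1:−1/21772800 t=2:+1/4147200 = 17/87091200; ⇒ 3j(6 4 8; -2 3 -1)² = 119/8151, sgn -1
B: Δ = 2!·10!·6!/19! = 1/23279256; Racah Σ t=0..0: t=0:+1/5225472000 = 1/5225472000; ⇒ 3j(6 4 8; -4 -4 8)² = 28/2907, sgn +1
I_A²/I_B² = (119/8151)/(28/2907) = 867/572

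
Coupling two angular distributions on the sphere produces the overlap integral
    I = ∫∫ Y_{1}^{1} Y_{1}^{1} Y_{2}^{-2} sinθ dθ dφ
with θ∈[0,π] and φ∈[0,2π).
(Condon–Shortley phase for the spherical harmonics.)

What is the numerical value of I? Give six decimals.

0.309019

m-sum 0 ✓  L=4 even ✓  0≤2≤2 ✓
Π(2lᵢ+1) = 3×3×5 = 45
triangle coeff Δ(1,1,2) = 1/30
Σ_t [0,0]: t=0:+1/1 = 1/1
(3j)²=2/15 [(1 1 2; 0 0 0)], sign=+1
Σ_t [0,0]: t=0:+1/4 = 1/4
(3j)²=1/5 [(1 1 2; 1 1 -2)], sign=+1
⇒ 4πI² = 6/5
I = (+1)√(6/5/(4π)) = 0.30901936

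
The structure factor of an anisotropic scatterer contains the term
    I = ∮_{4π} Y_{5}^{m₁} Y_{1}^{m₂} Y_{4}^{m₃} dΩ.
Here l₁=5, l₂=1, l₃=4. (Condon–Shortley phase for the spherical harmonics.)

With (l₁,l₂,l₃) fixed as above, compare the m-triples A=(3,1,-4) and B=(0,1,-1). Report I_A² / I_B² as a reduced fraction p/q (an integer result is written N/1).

Shared (l₁,l₂,l₃)=(5,1,4): N and (l;000)² cancel in I_A²/I_B².
A: Δ = 2!·8!·0!/11! = 1/495; Racah Σ t=2..2: t=2:+1/80640 = 1/80640; ⇒ 3j(5 1 4; 3 1 -4)² = 1/495, sgn +1
B: Δ = 2!·8!·0!/11! = 1/495; Racah Σ t=2..2: t=2:+1/1440 = 1/1440; ⇒ 3j(5 1 4; 0 1 -1)² = 2/99, sgn -1
I_A²/I_B² = (1/495)/(2/99) = 1/10

1/10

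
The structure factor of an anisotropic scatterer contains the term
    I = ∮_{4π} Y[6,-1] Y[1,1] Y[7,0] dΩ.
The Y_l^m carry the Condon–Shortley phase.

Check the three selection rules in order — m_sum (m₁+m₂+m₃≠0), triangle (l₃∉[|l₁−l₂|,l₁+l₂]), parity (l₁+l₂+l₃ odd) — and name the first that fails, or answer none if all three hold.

none

m₁+m₂+m₃ = -1 + 1 + 0 = 0  ✓
triangle: |6−1|=5 ≤ l₃=7 ≤ 6+1=7  ✓
parity: l₁+l₂+l₃ = 14 is even  ✓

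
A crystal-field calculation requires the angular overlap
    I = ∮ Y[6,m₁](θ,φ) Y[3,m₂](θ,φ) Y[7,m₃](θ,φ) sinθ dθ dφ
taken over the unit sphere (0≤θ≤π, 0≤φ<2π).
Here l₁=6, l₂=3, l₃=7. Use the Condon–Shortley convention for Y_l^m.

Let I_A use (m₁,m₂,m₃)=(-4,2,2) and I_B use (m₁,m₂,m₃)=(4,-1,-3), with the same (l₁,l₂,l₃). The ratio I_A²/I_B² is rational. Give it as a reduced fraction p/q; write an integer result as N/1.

32000/36481

l's match ⇒ only the (l;m) 3-j factors differ between A and B.
A: triangle coeff Δ(6,3,7) = 1/2042040; Σ_t [1,2]: t=1:−1/8709120 t=2:+1/967680 = 1/1088640; (3j)²=800/51051 [(6 3 7; -4 2 2)], sign=-1
B: triangle coeff Δ(6,3,7) = 1/2042040; Σ_t [0,2]: t=0:+1/645120 t=1:−1/2177280 t=2:+1/174182400 = 191/174182400; (3j)²=36481/2042040 [(6 3 7; 4 -1 -3)], sign=+1
I_A²/I_B² = (800/51051)/(36481/2042040) = 32000/36481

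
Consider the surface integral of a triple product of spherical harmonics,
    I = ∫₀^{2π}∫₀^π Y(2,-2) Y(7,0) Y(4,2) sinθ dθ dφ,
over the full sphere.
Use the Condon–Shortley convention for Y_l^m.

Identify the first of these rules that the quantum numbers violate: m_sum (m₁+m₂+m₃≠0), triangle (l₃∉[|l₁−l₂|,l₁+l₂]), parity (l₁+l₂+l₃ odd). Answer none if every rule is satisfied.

triangle

m₁+m₂+m₃ = -2 + 0 + 2 = 0  ✓
triangle: |2−7|=5 ≤ l₃=4 ≤ 2+7=9  ✗
parity: l₁+l₂+l₃ = 13 is odd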